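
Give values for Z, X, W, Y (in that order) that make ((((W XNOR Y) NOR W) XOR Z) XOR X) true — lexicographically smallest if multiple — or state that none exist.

Z=0, X=0, W=0, Y=1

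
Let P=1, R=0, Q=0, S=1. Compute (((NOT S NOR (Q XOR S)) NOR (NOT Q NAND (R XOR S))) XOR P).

Substituting: (((NOT 1 NOR (0 XOR 1)) NOR (NOT 0 NAND (0 XOR 1))) XOR 1)
= 0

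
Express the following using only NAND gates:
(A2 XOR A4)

((A2 NAND (A2 NAND A4)) NAND (A4 NAND (A2 NAND A4)))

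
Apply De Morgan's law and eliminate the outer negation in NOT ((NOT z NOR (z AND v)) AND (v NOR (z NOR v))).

NOT (NOT z NOR (z AND v)) OR NOT (v NOR (z NOR v))
De Morgan's: NOT(AND of terms) = OR of negations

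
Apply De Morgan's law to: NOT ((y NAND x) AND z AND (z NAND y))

NOT (y NAND x) OR NOT z OR NOT (z NAND y)
De Morgan's: NOT(AND of terms) = OR of negations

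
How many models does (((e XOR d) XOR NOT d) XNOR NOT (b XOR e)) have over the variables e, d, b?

Satisfying assignments: (0,0,0), (0,1,0), (1,0,0), (1,1,0)
Count: 4 out of 8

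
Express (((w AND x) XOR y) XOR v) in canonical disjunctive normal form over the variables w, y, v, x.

(NOT w AND NOT y AND v AND NOT x) OR (NOT w AND NOT y AND v AND x) OR (NOT w AND y AND NOT v AND NOT x) OR (NOT w AND y AND NOT v AND x) OR (w AND NOT y AND NOT v AND x) OR (w AND NOT y AND v AND NOT x) OR (w AND y AND NOT v AND NOT x) OR (w AND y AND v AND x)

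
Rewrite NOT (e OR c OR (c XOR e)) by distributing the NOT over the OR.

NOT e AND NOT c AND NOT (c XOR e)
De Morgan's: NOT(OR of terms) = AND of negations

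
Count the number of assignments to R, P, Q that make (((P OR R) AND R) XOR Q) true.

Satisfying assignments: (0,0,1), (0,1,1), (1,0,0), (1,1,0)
Count: 4 out of 8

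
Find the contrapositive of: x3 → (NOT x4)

Contrapositive: x4 → NOT x3
Note: A statement and its contrapositive are logically equivalent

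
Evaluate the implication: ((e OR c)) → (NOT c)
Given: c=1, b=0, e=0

Antecedent ((e OR c)) = 1; consequent (NOT c) = 0.
1 → 0 = 0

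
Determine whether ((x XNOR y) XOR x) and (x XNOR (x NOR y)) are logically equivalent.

No. Counterexample: with x=0, y=0, Expression 1 = 1 but Expression 2 = 0.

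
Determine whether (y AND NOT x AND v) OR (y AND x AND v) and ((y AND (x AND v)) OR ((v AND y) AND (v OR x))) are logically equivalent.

Yes, they are equivalent — the two output columns agree on all 8 assignments:
y | x | v | Expression 1 | Expression 2
---------------------------------------
0 | 0 | 0 | 0 | 0
0 | 0 | 1 | 0 | 0
0 | 1 | 0 | 0 | 0
0 | 1 | 1 | 0 | 0
1 | 0 | 0 | 0 | 0
1 | 0 | 1 | 1 | 1
1 | 1 | 0 | 0 | 0
1 | 1 | 1 | 1 | 1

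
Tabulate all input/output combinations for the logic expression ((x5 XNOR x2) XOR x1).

x1 | x5 | x2 | Output
---------------------
0 | 0 | 0 | 1
0 | 0 | 1 | 0
0 | 1 | 0 | 0
0 | 1 | 1 | 1
1 | 0 | 0 | 0
1 | 0 | 1 | 1
1 | 1 | 0 | 1
1 | 1 | 1 | 0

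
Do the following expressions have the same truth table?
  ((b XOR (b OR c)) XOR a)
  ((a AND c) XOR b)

No. Counterexample: with a=0, c=0, b=1, Expression 1 = 0 but Expression 2 = 1.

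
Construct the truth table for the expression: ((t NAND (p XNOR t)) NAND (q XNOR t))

q | t | p | Output
------------------
0 | 0 | 0 | 0
0 | 0 | 1 | 0
0 | 1 | 0 | 1
0 | 1 | 1 | 1
1 | 0 | 0 | 1
1 | 0 | 1 | 1
1 | 1 | 0 | 0
1 | 1 | 1 | 1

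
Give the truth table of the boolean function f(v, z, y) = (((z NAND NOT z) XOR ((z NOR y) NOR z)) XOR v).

v | z | y | Output
------------------
0 | 0 | 0 | 1
0 | 0 | 1 | 0
0 | 1 | 0 | 1
0 | 1 | 1 | 1
1 | 0 | 0 | 0
1 | 0 | 1 | 1
1 | 1 | 0 | 0
1 | 1 | 1 | 0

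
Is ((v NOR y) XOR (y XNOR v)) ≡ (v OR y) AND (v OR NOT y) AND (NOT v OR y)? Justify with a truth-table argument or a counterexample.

Yes, they are equivalent — the two output columns agree on all 4 assignments:
v | y | Expression 1 | Expression 2
-----------------------------------
0 | 0 | 0 | 0
0 | 1 | 0 | 0
1 | 0 | 0 | 0
1 | 1 | 1 | 1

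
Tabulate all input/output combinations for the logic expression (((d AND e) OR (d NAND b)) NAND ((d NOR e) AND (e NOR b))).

d | b | e | Output
------------------
0 | 0 | 0 | 0
0 | 0 | 1 | 1
0 | 1 | 0 | 1
0 | 1 | 1 | 1
1 | 0 | 0 | 1
1 | 0 | 1 | 1
1 | 1 | 0 | 1
1 | 1 | 1 | 1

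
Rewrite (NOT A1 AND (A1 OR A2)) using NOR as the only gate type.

(((A1 NOR A1) NOR (A1 NOR A1)) NOR (((A1 NOR A2) NOR (A1 NOR A2)) NOR ((A1 NOR A2) NOR (A1 NOR A2))))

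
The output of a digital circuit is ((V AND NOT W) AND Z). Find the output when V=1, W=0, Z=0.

Substituting: ((1 AND NOT 0) AND 0)
= 0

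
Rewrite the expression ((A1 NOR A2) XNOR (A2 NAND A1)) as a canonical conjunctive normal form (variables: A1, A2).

(A1 OR NOT A2) AND (NOT A1 OR A2)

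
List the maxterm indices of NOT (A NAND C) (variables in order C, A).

ΠM(0, 1, 2) = (C OR A) AND (C OR NOT A) AND (NOT C OR A)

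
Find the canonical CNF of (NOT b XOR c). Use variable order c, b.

(c OR NOT b) AND (NOT c OR b)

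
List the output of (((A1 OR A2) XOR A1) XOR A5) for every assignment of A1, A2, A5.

A1 | A2 | A5 | Output
---------------------
0 | 0 | 0 | 0
0 | 0 | 1 | 1
0 | 1 | 0 | 1
0 | 1 | 1 | 0
1 | 0 | 0 | 0
1 | 0 | 1 | 1
1 | 1 | 0 | 0
1 | 1 | 1 | 1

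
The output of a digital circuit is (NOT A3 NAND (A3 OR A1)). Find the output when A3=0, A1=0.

Substituting: (NOT 0 NAND (0 OR 0))
= 1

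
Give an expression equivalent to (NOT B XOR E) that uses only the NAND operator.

(((B NAND B) NAND ((B NAND B) NAND E)) NAND (E NAND ((B NAND B) NAND E)))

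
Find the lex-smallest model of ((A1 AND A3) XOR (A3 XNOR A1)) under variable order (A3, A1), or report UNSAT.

A3=0, A1=0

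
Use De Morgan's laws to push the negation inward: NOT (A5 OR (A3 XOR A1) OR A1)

NOT A5 AND NOT (A3 XOR A1) AND NOT A1
De Morgan's: NOT(OR of terms) = AND of negations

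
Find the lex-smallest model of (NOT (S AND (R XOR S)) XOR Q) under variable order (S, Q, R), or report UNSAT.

S=0, Q=0, R=0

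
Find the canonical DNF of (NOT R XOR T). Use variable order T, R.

(NOT T AND NOT R) OR (T AND R)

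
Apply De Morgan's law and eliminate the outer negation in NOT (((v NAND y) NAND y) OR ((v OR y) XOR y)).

NOT ((v NAND y) NAND y) AND NOT ((v OR y) XOR y)
De Morgan's: NOT(OR of terms) = AND of negations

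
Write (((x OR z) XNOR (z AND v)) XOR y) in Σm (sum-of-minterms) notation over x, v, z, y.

Σm(0, 3, 4, 6, 9, 11, 13, 14) = (NOT x AND NOT v AND NOT z AND NOT y) OR (NOT x AND NOT v AND z AND y) OR (NOT x AND v AND NOT z AND NOT y) OR (NOT x AND v AND z AND NOT y) OR (x AND NOT v AND NOT z AND y) OR (x AND NOT v AND z AND y) OR (x AND v AND NOT z AND y) OR (x AND v AND z AND NOT y)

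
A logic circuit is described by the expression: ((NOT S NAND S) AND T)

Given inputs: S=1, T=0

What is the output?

Substituting: ((NOT 1 NAND 1) AND 0)
= 0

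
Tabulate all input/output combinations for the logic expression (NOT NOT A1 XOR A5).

A5 | A1 | Output
----------------
0 | 0 | 0
0 | 1 | 1
1 | 0 | 1
1 | 1 | 0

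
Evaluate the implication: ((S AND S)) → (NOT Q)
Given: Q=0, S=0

Antecedent ((S AND S)) = 0; consequent (NOT Q) = 1.
0 → 1 = 1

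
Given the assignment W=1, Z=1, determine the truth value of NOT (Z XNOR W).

Substituting: NOT (1 XNOR 1)
= 0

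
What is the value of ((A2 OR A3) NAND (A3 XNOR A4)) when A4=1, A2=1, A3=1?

Substituting: ((1 OR 1) NAND (1 XNOR 1))
= 0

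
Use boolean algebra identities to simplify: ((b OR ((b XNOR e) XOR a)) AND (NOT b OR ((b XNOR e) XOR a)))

By distribution ((E OR v) AND (E OR NOT v) = E):
= ((b XNOR e) XOR a)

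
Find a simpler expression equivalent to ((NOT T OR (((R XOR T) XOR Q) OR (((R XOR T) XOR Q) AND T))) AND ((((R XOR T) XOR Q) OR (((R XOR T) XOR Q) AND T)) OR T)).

By distribution ((E OR v) AND (E OR NOT v) = E) then absorption (E OR (E AND v) = E):
= ((R XOR T) XOR Q)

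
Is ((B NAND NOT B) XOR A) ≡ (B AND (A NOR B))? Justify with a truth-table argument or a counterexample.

No. Counterexample: with A=0, B=0, Expression 1 = 1 but Expression 2 = 0.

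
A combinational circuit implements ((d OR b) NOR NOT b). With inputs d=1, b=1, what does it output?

Substituting: ((1 OR 1) NOR NOT 1)
= 0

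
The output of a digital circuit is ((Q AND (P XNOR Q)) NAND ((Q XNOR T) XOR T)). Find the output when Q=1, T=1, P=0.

Substituting: ((1 AND (0 XNOR 1)) NAND ((1 XNOR 1) XOR 1))
= 1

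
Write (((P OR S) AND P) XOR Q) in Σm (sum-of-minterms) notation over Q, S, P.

Σm(1, 3, 4, 6) = (NOT Q AND NOT S AND P) OR (NOT Q AND S AND P) OR (Q AND NOT S AND NOT P) OR (Q AND S AND NOT P)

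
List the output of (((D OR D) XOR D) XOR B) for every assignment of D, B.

D | B | Output
--------------
0 | 0 | 0
0 | 1 | 1
1 | 0 | 0
1 | 1 | 1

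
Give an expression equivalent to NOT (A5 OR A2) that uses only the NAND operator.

(((A5 NAND A5) NAND (A2 NAND A2)) NAND ((A5 NAND A5) NAND (A2 NAND A2)))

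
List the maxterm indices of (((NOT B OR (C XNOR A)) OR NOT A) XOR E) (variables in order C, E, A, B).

ΠM(3, 4, 5, 6, 12, 13, 14, 15) = (C OR E OR NOT A OR NOT B) AND (C OR NOT E OR A OR B) AND (C OR NOT E OR A OR NOT B) AND (C OR NOT E OR NOT A OR B) AND (NOT C OR NOT E OR A OR B) AND (NOT C OR NOT E OR A OR NOT B) AND (NOT C OR NOT E OR NOT A OR B) AND (NOT C OR NOT E OR NOT A OR NOT B)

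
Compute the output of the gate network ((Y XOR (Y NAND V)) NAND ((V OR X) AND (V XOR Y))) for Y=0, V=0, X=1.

Substituting: ((0 XOR (0 NAND 0)) NAND ((0 OR 1) AND (0 XOR 0)))
= 1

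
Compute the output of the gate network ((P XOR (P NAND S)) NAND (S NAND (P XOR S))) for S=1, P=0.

Substituting: ((0 XOR (0 NAND 1)) NAND (1 NAND (0 XOR 1)))
= 1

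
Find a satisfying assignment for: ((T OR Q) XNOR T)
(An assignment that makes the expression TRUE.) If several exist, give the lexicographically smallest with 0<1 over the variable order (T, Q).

T=0, Q=0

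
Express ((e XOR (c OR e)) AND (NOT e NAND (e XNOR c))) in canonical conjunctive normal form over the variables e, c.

(e OR c) AND (NOT e OR c) AND (NOT e OR NOT c)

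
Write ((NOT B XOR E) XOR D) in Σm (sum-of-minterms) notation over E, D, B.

Σm(0, 3, 5, 6) = (NOT E AND NOT D AND NOT B) OR (NOT E AND D AND B) OR (E AND NOT D AND B) OR (E AND D AND NOT B)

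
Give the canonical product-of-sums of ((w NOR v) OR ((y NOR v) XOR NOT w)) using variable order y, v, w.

ΠM(3, 5, 7) = (y OR NOT v OR NOT w) AND (NOT y OR v OR NOT w) AND (NOT y OR NOT v OR NOT w)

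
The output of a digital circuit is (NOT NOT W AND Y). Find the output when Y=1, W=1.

Substituting: (NOT NOT 1 AND 1)
= 1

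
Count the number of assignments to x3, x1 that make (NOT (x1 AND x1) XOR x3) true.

Satisfying assignments: (0,0), (1,1)
Count: 2 out of 4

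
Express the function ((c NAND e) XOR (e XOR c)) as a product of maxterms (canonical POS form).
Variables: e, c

ΠM(1, 2, 3) = (e OR NOT c) AND (NOT e OR c) AND (NOT e OR NOT c)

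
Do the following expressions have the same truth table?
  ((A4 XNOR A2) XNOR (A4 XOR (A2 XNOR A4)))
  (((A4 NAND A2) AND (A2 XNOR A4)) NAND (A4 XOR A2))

No. Counterexample: with A2=0, A4=1, Expression 1 = 0 but Expression 2 = 1.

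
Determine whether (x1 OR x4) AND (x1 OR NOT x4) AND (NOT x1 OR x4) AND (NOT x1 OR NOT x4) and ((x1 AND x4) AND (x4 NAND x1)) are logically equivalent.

Yes, they are equivalent — the two output columns agree on all 4 assignments:
x1 | x4 | Expression 1 | Expression 2
-------------------------------------
0 | 0 | 0 | 0
0 | 1 | 0 | 0
1 | 0 | 0 | 0
1 | 1 | 0 | 0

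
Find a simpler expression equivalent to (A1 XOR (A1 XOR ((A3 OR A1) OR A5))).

By XOR self-cancellation ((E XOR v) XOR v = E):
= ((A3 OR A1) OR A5)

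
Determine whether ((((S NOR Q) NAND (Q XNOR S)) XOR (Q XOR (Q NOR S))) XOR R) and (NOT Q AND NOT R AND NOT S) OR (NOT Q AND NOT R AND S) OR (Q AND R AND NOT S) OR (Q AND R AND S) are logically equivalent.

Yes, they are equivalent — the two output columns agree on all 8 assignments:
Q | R | S | Expression 1 | Expression 2
---------------------------------------
0 | 0 | 0 | 1 | 1
0 | 0 | 1 | 1 | 1
0 | 1 | 0 | 0 | 0
0 | 1 | 1 | 0 | 0
1 | 0 | 0 | 0 | 0
1 | 0 | 1 | 0 | 0
1 | 1 | 0 | 1 | 1
1 | 1 | 1 | 1 | 1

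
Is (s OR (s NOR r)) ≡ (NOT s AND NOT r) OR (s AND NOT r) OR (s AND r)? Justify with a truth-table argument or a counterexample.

Yes, they are equivalent — the two output columns agree on all 4 assignments:
s | r | Expression 1 | Expression 2
-----------------------------------
0 | 0 | 1 | 1
0 | 1 | 0 | 0
1 | 0 | 1 | 1
1 | 1 | 1 | 1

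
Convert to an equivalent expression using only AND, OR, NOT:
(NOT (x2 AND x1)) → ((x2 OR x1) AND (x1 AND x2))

(x2 AND x1) OR ((x2 OR x1) AND (x1 AND x2))
(Implication elimination: A → B = NOT A OR B)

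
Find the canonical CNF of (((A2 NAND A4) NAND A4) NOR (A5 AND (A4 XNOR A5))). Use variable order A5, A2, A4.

(A5 OR A2 OR A4) AND (A5 OR NOT A2 OR A4) AND (A5 OR NOT A2 OR NOT A4) AND (NOT A5 OR A2 OR A4) AND (NOT A5 OR A2 OR NOT A4) AND (NOT A5 OR NOT A2 OR A4) AND (NOT A5 OR NOT A2 OR NOT A4)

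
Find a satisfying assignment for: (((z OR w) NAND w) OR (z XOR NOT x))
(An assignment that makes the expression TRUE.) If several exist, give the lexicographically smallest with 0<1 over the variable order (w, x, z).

w=0, x=0, z=0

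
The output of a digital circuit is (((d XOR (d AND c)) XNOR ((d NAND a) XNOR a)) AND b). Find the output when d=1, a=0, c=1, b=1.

Substituting: (((1 XOR (1 AND 1)) XNOR ((1 NAND 0) XNOR 0)) AND 1)
= 1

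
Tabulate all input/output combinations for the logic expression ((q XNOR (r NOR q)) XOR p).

p | r | q | Output
------------------
0 | 0 | 0 | 0
0 | 0 | 1 | 0
0 | 1 | 0 | 1
0 | 1 | 1 | 0
1 | 0 | 0 | 1
1 | 0 | 1 | 1
1 | 1 | 0 | 0
1 | 1 | 1 | 1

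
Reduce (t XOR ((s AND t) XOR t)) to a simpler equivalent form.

By XOR self-cancellation ((E XOR v) XOR v = E):
= (s AND t)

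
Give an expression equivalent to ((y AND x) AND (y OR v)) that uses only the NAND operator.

((((y NAND x) NAND (y NAND x)) NAND ((y NAND y) NAND (v NAND v))) NAND (((y NAND x) NAND (y NAND x)) NAND ((y NAND y) NAND (v NAND v))))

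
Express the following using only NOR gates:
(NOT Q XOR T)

(((((Q NOR Q) NOR T) NOR ((Q NOR Q) NOR T)) NOR (((Q NOR Q) NOR T) NOR ((Q NOR Q) NOR T))) NOR (((((Q NOR Q) NOR (Q NOR Q)) NOR (T NOR T)) NOR (((Q NOR Q) NOR (Q NOR Q)) NOR (T NOR T))) NOR ((((Q NOR Q) NOR (Q NOR Q)) NOR (T NOR T)) NOR (((Q NOR Q) NOR (Q NOR Q)) NOR (T NOR T)))))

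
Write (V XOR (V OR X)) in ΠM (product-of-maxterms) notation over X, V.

ΠM(0, 1, 3) = (X OR V) AND (X OR NOT V) AND (NOT X OR NOT V)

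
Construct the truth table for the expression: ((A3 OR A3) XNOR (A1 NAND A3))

A1 | A3 | Output
----------------
0 | 0 | 0
0 | 1 | 1
1 | 0 | 0
1 | 1 | 0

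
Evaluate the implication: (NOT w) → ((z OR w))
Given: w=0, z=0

Antecedent (NOT w) = 1; consequent ((z OR w)) = 0.
1 → 0 = 0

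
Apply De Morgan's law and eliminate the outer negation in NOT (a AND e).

NOT a OR NOT e
De Morgan's: NOT(AND of terms) = OR of negations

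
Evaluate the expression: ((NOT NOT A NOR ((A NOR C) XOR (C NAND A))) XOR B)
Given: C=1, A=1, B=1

Substituting: ((NOT NOT 1 NOR ((1 NOR 1) XOR (1 NAND 1))) XOR 1)
= 1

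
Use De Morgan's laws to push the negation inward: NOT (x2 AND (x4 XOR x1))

NOT x2 OR NOT (x4 XOR x1)
De Morgan's: NOT(AND of terms) = OR of negations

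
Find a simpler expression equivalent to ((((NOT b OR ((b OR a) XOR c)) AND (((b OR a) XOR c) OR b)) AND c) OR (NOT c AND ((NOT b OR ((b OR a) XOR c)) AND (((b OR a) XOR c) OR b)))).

By distribution ((E AND v) OR (E AND NOT v) = E) then distribution ((E OR v) AND (E OR NOT v) = E):
= ((b OR a) XOR c)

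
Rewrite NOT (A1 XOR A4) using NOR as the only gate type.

(((((A1 NOR A4) NOR (A1 NOR A4)) NOR ((A1 NOR A4) NOR (A1 NOR A4))) NOR ((((A1 NOR A1) NOR (A4 NOR A4)) NOR ((A1 NOR A1) NOR (A4 NOR A4))) NOR (((A1 NOR A1) NOR (A4 NOR A4)) NOR ((A1 NOR A1) NOR (A4 NOR A4))))) NOR ((((A1 NOR A4) NOR (A1 NOR A4)) NOR ((A1 NOR A4) NOR (A1 NOR A4))) NOR ((((A1 NOR A1) NOR (A4 NOR A4)) NOR ((A1 NOR A1) NOR (A4 NOR A4))) NOR (((A1 NOR A1) NOR (A4 NOR A4)) NOR ((A1 NOR A1) NOR (A4 NOR A4))))))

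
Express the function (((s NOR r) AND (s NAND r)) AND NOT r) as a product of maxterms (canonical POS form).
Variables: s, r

ΠM(1, 2, 3) = (s OR NOT r) AND (NOT s OR r) AND (NOT s OR NOT r)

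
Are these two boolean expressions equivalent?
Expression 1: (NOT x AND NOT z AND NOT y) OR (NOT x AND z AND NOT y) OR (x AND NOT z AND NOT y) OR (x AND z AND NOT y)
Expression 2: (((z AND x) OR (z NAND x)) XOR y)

Yes, they are equivalent — the two output columns agree on all 8 assignments:
x | z | y | Expression 1 | Expression 2
---------------------------------------
0 | 0 | 0 | 1 | 1
0 | 0 | 1 | 0 | 0
0 | 1 | 0 | 1 | 1
0 | 1 | 1 | 0 | 0
1 | 0 | 0 | 1 | 1
1 | 0 | 1 | 0 | 0
1 | 1 | 0 | 1 | 1
1 | 1 | 1 | 0 | 0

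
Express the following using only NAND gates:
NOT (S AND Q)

(((S NAND Q) NAND (S NAND Q)) NAND ((S NAND Q) NAND (S NAND Q)))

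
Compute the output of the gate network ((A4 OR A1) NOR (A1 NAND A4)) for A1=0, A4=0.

Substituting: ((0 OR 0) NOR (0 NAND 0))
= 0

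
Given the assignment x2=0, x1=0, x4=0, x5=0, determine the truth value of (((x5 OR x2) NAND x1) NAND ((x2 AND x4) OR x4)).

Substituting: (((0 OR 0) NAND 0) NAND ((0 AND 0) OR 0))
= 1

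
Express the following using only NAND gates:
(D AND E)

((D NAND E) NAND (D NAND E))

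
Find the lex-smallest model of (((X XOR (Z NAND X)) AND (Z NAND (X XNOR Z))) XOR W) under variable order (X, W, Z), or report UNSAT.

X=0, W=0, Z=0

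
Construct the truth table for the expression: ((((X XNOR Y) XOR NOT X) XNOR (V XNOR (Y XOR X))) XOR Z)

V | Z | X | Y | Output
----------------------
0 | 0 | 0 | 0 | 0
0 | 0 | 0 | 1 | 0
0 | 0 | 1 | 0 | 1
0 | 0 | 1 | 1 | 1
0 | 1 | 0 | 0 | 1
0 | 1 | 0 | 1 | 1
0 | 1 | 1 | 0 | 0
0 | 1 | 1 | 1 | 0
1 | 0 | 0 | 0 | 1
1 | 0 | 0 | 1 | 1
1 | 0 | 1 | 0 | 0
1 | 0 | 1 | 1 | 0
1 | 1 | 0 | 0 | 0
1 | 1 | 0 | 1 | 0
1 | 1 | 1 | 0 | 1
1 | 1 | 1 | 1 | 1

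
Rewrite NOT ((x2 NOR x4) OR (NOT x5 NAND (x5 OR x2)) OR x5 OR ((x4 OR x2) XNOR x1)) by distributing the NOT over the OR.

NOT (x2 NOR x4) AND NOT (NOT x5 NAND (x5 OR x2)) AND NOT x5 AND NOT ((x4 OR x2) XNOR x1)
De Morgan's: NOT(OR of terms) = AND of negations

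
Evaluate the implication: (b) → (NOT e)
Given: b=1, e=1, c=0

Antecedent (b) = 1; consequent (NOT e) = 0.
1 → 0 = 0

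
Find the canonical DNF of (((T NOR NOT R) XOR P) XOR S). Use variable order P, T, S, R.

(NOT P AND NOT T AND NOT S AND R) OR (NOT P AND NOT T AND S AND NOT R) OR (NOT P AND T AND S AND NOT R) OR (NOT P AND T AND S AND R) OR (P AND NOT T AND NOT S AND NOT R) OR (P AND NOT T AND S AND R) OR (P AND T AND NOT S AND NOT R) OR (P AND T AND NOT S AND R)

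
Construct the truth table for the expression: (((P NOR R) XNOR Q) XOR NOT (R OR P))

R | Q | P | Output
------------------
0 | 0 | 0 | 1
0 | 0 | 1 | 1
0 | 1 | 0 | 0
0 | 1 | 1 | 0
1 | 0 | 0 | 1
1 | 0 | 1 | 1
1 | 1 | 0 | 0
1 | 1 | 1 | 0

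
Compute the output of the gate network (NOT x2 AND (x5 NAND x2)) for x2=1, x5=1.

Substituting: (NOT 1 AND (1 NAND 1))
= 0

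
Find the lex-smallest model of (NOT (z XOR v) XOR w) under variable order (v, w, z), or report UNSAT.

v=0, w=0, z=0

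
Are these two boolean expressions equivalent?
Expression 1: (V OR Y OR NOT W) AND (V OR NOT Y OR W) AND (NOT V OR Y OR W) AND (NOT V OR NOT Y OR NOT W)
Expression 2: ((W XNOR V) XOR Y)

Yes, they are equivalent — the two output columns agree on all 8 assignments:
V | Y | W | Expression 1 | Expression 2
---------------------------------------
0 | 0 | 0 | 1 | 1
0 | 0 | 1 | 0 | 0
0 | 1 | 0 | 0 | 0
0 | 1 | 1 | 1 | 1
1 | 0 | 0 | 0 | 0
1 | 0 | 1 | 1 | 1
1 | 1 | 0 | 1 | 1
1 | 1 | 1 | 0 | 0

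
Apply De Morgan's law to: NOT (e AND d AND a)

NOT e OR NOT d OR NOT a
De Morgan's: NOT(AND of terms) = OR of negations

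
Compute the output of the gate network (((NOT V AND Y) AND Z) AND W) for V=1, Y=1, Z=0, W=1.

Substituting: (((NOT 1 AND 1) AND 0) AND 1)
= 0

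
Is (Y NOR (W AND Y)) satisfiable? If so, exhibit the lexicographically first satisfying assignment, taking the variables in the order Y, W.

Y=0, W=0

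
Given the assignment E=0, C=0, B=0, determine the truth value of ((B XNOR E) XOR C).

Substituting: ((0 XNOR 0) XOR 0)
= 1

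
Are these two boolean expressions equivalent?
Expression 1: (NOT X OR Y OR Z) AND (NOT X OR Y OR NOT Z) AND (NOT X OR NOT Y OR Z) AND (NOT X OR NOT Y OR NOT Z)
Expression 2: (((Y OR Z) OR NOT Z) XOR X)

Yes, they are equivalent — the two output columns agree on all 8 assignments:
X | Y | Z | Expression 1 | Expression 2
---------------------------------------
0 | 0 | 0 | 1 | 1
0 | 0 | 1 | 1 | 1
0 | 1 | 0 | 1 | 1
0 | 1 | 1 | 1 | 1
1 | 0 | 0 | 0 | 0
1 | 0 | 1 | 0 | 0
1 | 1 | 0 | 0 | 0
1 | 1 | 1 | 0 | 0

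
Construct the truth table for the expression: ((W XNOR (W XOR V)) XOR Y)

Y | W | V | Output
------------------
0 | 0 | 0 | 1
0 | 0 | 1 | 0
0 | 1 | 0 | 1
0 | 1 | 1 | 0
1 | 0 | 0 | 0
1 | 0 | 1 | 1
1 | 1 | 0 | 0
1 | 1 | 1 | 1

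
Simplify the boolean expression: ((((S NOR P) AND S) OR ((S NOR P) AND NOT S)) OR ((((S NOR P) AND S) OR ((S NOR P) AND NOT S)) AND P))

By absorption (E OR (E AND v) = E) then distribution ((E AND v) OR (E AND NOT v) = E):
= (S NOR P)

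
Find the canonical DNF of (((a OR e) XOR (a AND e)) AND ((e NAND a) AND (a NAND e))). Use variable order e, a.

(NOT e AND a) OR (e AND NOT a)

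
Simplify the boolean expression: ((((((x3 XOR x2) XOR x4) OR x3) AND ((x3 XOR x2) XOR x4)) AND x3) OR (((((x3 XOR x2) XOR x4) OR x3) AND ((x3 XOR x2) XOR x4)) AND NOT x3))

By distribution ((E AND v) OR (E AND NOT v) = E) then absorption (E AND (E OR v) = E):
= ((x3 XOR x2) XOR x4)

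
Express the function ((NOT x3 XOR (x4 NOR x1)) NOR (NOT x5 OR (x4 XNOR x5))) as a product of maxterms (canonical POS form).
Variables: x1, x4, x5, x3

ΠM(0, 1, 3, 4, 5, 6, 7, 8, 9, 10, 12, 13, 14, 15) = (x1 OR x4 OR x5 OR x3) AND (x1 OR x4 OR x5 OR NOT x3) AND (x1 OR x4 OR NOT x5 OR NOT x3) AND (x1 OR NOT x4 OR x5 OR x3) AND (x1 OR NOT x4 OR x5 OR NOT x3) AND (x1 OR NOT x4 OR NOT x5 OR x3) AND (x1 OR NOT x4 OR NOT x5 OR NOT x3) AND (NOT x1 OR x4 OR x5 OR x3) AND (NOT x1 OR x4 OR x5 OR NOT x3) AND (NOT x1 OR x4 OR NOT x5 OR x3) AND (NOT x1 OR NOT x4 OR x5 OR x3) AND (NOT x1 OR NOT x4 OR x5 OR NOT x3) AND (NOT x1 OR NOT x4 OR NOT x5 OR x3) AND (NOT x1 OR NOT x4 OR NOT x5 OR NOT x3)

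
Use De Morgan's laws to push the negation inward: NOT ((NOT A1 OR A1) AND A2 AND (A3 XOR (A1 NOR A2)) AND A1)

NOT (NOT A1 OR A1) OR NOT A2 OR NOT (A3 XOR (A1 NOR A2)) OR NOT A1
De Morgan's: NOT(AND of terms) = OR of negations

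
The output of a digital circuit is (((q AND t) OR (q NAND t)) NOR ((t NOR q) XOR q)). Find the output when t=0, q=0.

Substituting: (((0 AND 0) OR (0 NAND 0)) NOR ((0 NOR 0) XOR 0))
= 0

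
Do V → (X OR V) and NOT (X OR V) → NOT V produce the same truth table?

Yes, Contrapositive is always equivalent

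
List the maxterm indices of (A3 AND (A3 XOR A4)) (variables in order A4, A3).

ΠM(0, 2, 3) = (A4 OR A3) AND (NOT A4 OR A3) AND (NOT A4 OR NOT A3)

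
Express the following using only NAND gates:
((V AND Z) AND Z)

((((V NAND Z) NAND (V NAND Z)) NAND Z) NAND (((V NAND Z) NAND (V NAND Z)) NAND Z))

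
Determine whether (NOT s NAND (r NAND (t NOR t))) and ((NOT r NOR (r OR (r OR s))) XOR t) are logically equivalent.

No. Counterexample: with s=0, r=0, t=1, Expression 1 = 0 but Expression 2 = 1.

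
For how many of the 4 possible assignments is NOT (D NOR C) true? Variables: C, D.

Satisfying assignments: (0,1), (1,0), (1,1)
Count: 3 out of 4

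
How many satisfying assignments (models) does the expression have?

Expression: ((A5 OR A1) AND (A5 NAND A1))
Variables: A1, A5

Satisfying assignments: (0,1), (1,0)
Count: 2 out of 4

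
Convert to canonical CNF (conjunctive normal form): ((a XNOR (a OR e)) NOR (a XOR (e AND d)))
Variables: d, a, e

(d OR a OR e) AND (d OR NOT a OR e) AND (d OR NOT a OR NOT e) AND (NOT d OR a OR e) AND (NOT d OR a OR NOT e) AND (NOT d OR NOT a OR e) AND (NOT d OR NOT a OR NOT e)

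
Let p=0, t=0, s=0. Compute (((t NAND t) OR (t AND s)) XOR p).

Substituting: (((0 NAND 0) OR (0 AND 0)) XOR 0)
= 1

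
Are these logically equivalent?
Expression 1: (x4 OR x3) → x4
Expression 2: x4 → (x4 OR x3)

No, Converse is not equivalent to original (counterexample: x4=0, x3=1, x2=0)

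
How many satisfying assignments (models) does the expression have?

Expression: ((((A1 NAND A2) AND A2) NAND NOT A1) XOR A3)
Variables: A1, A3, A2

Satisfying assignments: (0,0,0), (0,1,1), (1,0,0), (1,0,1)
Count: 4 out of 8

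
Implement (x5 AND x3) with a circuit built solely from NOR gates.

((x5 NOR x5) NOR (x3 NOR x3))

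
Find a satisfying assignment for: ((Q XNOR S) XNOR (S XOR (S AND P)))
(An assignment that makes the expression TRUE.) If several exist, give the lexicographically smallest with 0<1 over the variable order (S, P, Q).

S=0, P=0, Q=1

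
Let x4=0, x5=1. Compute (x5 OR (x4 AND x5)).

Substituting: (1 OR (0 AND 1))
= 1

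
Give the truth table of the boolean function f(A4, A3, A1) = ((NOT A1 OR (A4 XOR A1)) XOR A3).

A4 | A3 | A1 | Output
---------------------
0 | 0 | 0 | 1
0 | 0 | 1 | 1
0 | 1 | 0 | 0
0 | 1 | 1 | 0
1 | 0 | 0 | 1
1 | 0 | 1 | 0
1 | 1 | 0 | 0
1 | 1 | 1 | 1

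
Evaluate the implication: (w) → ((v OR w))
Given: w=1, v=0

Antecedent (w) = 1; consequent ((v OR w)) = 1.
1 → 1 = 1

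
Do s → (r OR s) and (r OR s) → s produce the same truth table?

No, Converse is not equivalent to original (counterexample: r=1, s=0)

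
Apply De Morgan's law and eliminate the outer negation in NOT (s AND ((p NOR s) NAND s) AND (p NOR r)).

NOT s OR NOT ((p NOR s) NAND s) OR NOT (p NOR r)
De Morgan's: NOT(AND of terms) = OR of negations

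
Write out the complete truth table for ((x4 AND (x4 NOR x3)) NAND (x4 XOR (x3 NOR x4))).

x4 | x3 | Output
----------------
0 | 0 | 1
0 | 1 | 1
1 | 0 | 1
1 | 1 | 1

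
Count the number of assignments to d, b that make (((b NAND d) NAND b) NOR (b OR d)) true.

No assignment satisfies the expression.
Count: 0 out of 4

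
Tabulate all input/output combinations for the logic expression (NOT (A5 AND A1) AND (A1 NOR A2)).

A2 | A1 | A5 | Output
---------------------
0 | 0 | 0 | 1
0 | 0 | 1 | 1
0 | 1 | 0 | 0
0 | 1 | 1 | 0
1 | 0 | 0 | 0
1 | 0 | 1 | 0
1 | 1 | 0 | 0
1 | 1 | 1 | 0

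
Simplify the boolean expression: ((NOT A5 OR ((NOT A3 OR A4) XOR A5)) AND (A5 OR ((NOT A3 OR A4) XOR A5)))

By distribution ((E OR v) AND (E OR NOT v) = E):
= ((NOT A3 OR A4) XOR A5)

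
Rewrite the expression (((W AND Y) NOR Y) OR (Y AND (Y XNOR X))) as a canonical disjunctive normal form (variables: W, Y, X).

(NOT W AND NOT Y AND NOT X) OR (NOT W AND NOT Y AND X) OR (NOT W AND Y AND X) OR (W AND NOT Y AND NOT X) OR (W AND NOT Y AND X) OR (W AND Y AND X)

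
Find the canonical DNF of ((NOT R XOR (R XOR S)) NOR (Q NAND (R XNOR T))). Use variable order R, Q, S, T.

(NOT R AND Q AND S AND NOT T) OR (R AND Q AND S AND T)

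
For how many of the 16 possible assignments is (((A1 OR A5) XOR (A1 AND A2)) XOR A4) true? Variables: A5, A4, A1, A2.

Satisfying assignments: (0,0,1,0), (0,1,0,0), (0,1,0,1), (0,1,1,1), (1,0,0,0), (1,0,0,1), (1,0,1,0), (1,1,1,1)
Count: 8 out of 16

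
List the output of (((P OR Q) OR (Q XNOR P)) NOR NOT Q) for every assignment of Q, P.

Q | P | Output
--------------
0 | 0 | 0
0 | 1 | 0
1 | 0 | 0
1 | 1 | 0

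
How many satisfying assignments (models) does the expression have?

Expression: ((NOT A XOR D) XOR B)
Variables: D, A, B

Satisfying assignments: (0,0,0), (0,1,1), (1,0,1), (1,1,0)
Count: 4 out of 8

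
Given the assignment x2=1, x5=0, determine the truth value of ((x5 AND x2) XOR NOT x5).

Substituting: ((0 AND 1) XOR NOT 0)
= 1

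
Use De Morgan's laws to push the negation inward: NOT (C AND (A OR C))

NOT C OR NOT (A OR C)
De Morgan's: NOT(AND of terms) = OR of negations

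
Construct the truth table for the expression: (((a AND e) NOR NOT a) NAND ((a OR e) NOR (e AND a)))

a | e | Output
--------------
0 | 0 | 1
0 | 1 | 1
1 | 0 | 1
1 | 1 | 1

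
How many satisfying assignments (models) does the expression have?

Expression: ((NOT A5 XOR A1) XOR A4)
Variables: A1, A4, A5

Satisfying assignments: (0,0,0), (0,1,1), (1,0,1), (1,1,0)
Count: 4 out of 8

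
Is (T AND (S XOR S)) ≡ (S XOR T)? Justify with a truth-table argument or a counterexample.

No. Counterexample: with S=0, T=1, Expression 1 = 0 but Expression 2 = 1.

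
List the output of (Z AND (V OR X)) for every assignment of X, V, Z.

X | V | Z | Output
------------------
0 | 0 | 0 | 0
0 | 0 | 1 | 0
0 | 1 | 0 | 0
0 | 1 | 1 | 1
1 | 0 | 0 | 0
1 | 0 | 1 | 1
1 | 1 | 0 | 0
1 | 1 | 1 | 1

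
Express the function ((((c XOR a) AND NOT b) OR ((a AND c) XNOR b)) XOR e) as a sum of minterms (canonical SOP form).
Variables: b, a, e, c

Σm(0, 1, 4, 7, 10, 11, 13, 14) = (NOT b AND NOT a AND NOT e AND NOT c) OR (NOT b AND NOT a AND NOT e AND c) OR (NOT b AND a AND NOT e AND NOT c) OR (NOT b AND a AND e AND c) OR (b AND NOT a AND e AND NOT c) OR (b AND NOT a AND e AND c) OR (b AND a AND NOT e AND c) OR (b AND a AND e AND NOT c)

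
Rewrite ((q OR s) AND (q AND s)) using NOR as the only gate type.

((((q NOR s) NOR (q NOR s)) NOR ((q NOR s) NOR (q NOR s))) NOR (((q NOR q) NOR (s NOR s)) NOR ((q NOR q) NOR (s NOR s))))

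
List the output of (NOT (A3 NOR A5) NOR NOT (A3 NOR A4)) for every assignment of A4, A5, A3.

A4 | A5 | A3 | Output
---------------------
0 | 0 | 0 | 1
0 | 0 | 1 | 0
0 | 1 | 0 | 0
0 | 1 | 1 | 0
1 | 0 | 0 | 0
1 | 0 | 1 | 0
1 | 1 | 0 | 0
1 | 1 | 1 | 0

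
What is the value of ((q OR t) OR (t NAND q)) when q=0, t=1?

Substituting: ((0 OR 1) OR (1 NAND 0))
= 1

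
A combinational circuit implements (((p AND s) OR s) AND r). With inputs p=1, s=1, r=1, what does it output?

Substituting: (((1 AND 1) OR 1) AND 1)
= 1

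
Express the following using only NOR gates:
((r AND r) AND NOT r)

((((r NOR r) NOR (r NOR r)) NOR ((r NOR r) NOR (r NOR r))) NOR ((r NOR r) NOR (r NOR r)))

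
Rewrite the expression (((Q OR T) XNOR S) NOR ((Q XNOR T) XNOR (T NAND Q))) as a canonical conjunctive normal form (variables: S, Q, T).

(S OR Q OR T) AND (NOT S OR Q OR T) AND (NOT S OR Q OR NOT T) AND (NOT S OR NOT Q OR T) AND (NOT S OR NOT Q OR NOT T)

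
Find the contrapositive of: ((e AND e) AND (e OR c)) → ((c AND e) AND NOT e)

Contrapositive: NOT ((c AND e) AND NOT e) → NOT ((e AND e) AND (e OR c))
Note: A statement and its contrapositive are logically equivalent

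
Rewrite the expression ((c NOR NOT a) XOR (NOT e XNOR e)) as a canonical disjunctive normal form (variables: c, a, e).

(NOT c AND a AND NOT e) OR (NOT c AND a AND e)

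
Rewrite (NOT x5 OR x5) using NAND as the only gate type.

(((x5 NAND x5) NAND (x5 NAND x5)) NAND (x5 NAND x5))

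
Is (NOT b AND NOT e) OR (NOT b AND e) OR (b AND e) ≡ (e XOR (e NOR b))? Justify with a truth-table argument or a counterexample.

Yes, they are equivalent — the two output columns agree on all 4 assignments:
b | e | Expression 1 | Expression 2
-----------------------------------
0 | 0 | 1 | 1
0 | 1 | 1 | 1
1 | 0 | 0 | 0
1 | 1 | 1 | 1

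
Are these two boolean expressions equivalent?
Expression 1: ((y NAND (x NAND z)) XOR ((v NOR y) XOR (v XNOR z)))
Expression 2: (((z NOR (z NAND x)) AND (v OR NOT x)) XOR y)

No. Counterexample: with x=0, v=0, y=0, z=0, Expression 1 = 1 but Expression 2 = 0.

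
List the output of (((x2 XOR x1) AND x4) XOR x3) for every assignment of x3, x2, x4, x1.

x3 | x2 | x4 | x1 | Output
--------------------------
0 | 0 | 0 | 0 | 0
0 | 0 | 0 | 1 | 0
0 | 0 | 1 | 0 | 0
0 | 0 | 1 | 1 | 1
0 | 1 | 0 | 0 | 0
0 | 1 | 0 | 1 | 0
0 | 1 | 1 | 0 | 1
0 | 1 | 1 | 1 | 0
1 | 0 | 0 | 0 | 1
1 | 0 | 0 | 1 | 1
1 | 0 | 1 | 0 | 1
1 | 0 | 1 | 1 | 0
1 | 1 | 0 | 0 | 1
1 | 1 | 0 | 1 | 1
1 | 1 | 1 | 0 | 0
1 | 1 | 1 | 1 | 1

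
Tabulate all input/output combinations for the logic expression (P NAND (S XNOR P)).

S | P | Output
--------------
0 | 0 | 1
0 | 1 | 1
1 | 0 | 1
1 | 1 | 0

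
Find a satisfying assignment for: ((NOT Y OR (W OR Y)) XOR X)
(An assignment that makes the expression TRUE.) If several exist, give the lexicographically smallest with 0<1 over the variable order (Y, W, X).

Y=0, W=0, X=0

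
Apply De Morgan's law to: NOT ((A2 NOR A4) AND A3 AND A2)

NOT (A2 NOR A4) OR NOT A3 OR NOT A2
De Morgan's: NOT(AND of terms) = OR of negations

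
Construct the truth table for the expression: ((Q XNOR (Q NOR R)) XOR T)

R | Q | T | Output
------------------
0 | 0 | 0 | 0
0 | 0 | 1 | 1
0 | 1 | 0 | 0
0 | 1 | 1 | 1
1 | 0 | 0 | 1
1 | 0 | 1 | 0
1 | 1 | 0 | 0
1 | 1 | 1 | 1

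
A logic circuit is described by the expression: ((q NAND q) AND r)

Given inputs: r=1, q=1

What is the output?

Substituting: ((1 NAND 1) AND 1)
= 0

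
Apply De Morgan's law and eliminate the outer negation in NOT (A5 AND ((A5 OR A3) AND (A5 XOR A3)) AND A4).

NOT A5 OR NOT ((A5 OR A3) AND (A5 XOR A3)) OR NOT A4
De Morgan's: NOT(AND of terms) = OR of negations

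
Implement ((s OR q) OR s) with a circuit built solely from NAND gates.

((((s NAND s) NAND (q NAND q)) NAND ((s NAND s) NAND (q NAND q))) NAND (s NAND s))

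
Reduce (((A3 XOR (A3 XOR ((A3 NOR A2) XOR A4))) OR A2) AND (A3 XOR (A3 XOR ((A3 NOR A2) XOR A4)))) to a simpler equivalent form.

By absorption (E AND (E OR v) = E) then XOR self-cancellation ((E XOR v) XOR v = E):
= ((A3 NOR A2) XOR A4)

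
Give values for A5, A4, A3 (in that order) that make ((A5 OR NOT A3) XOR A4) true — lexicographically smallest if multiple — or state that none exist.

A5=0, A4=0, A3=0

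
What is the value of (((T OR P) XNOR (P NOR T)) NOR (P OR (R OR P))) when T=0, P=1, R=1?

Substituting: (((0 OR 1) XNOR (1 NOR 0)) NOR (1 OR (1 OR 1)))
= 0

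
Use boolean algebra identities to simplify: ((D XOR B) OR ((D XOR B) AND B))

By absorption (E OR (E AND v) = E):
= (D XOR B)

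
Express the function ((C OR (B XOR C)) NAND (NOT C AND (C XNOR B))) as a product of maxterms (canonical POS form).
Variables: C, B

ΠM() = TRUE (no maxterms)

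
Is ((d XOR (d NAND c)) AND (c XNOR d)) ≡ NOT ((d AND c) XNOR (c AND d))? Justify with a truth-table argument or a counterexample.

No. Counterexample: with d=0, c=0, Expression 1 = 1 but Expression 2 = 0.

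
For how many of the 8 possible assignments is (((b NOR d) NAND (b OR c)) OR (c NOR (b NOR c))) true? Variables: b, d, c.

Satisfying assignments: (0,0,0), (0,1,0), (0,1,1), (1,0,0), (1,0,1), (1,1,0), (1,1,1)
Count: 7 out of 8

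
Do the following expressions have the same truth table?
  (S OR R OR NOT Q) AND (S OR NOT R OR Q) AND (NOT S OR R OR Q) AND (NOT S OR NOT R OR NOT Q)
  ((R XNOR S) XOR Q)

Yes, they are equivalent — the two output columns agree on all 8 assignments:
S | R | Q | Expression 1 | Expression 2
---------------------------------------
0 | 0 | 0 | 1 | 1
0 | 0 | 1 | 0 | 0
0 | 1 | 0 | 0 | 0
0 | 1 | 1 | 1 | 1
1 | 0 | 0 | 0 | 0
1 | 0 | 1 | 1 | 1
1 | 1 | 0 | 1 | 1
1 | 1 | 1 | 0 | 0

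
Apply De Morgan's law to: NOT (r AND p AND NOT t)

NOT r OR NOT p OR t
De Morgan's: NOT(AND of terms) = OR of negations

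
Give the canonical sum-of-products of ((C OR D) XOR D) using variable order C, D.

Σm(2) = (C AND NOT D)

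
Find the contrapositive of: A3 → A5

Contrapositive: NOT A5 → NOT A3
Note: A statement and its contrapositive are logically equivalent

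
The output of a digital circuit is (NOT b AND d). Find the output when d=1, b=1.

Substituting: (NOT 1 AND 1)
= 0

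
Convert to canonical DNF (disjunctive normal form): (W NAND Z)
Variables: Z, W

(NOT Z AND NOT W) OR (NOT Z AND W) OR (Z AND NOT W)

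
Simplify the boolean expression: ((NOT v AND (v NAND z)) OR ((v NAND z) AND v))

By distribution ((E AND v) OR (E AND NOT v) = E):
= (v NAND z)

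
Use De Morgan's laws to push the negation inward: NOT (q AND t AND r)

NOT q OR NOT t OR NOT r
De Morgan's: NOT(AND of terms) = OR of negations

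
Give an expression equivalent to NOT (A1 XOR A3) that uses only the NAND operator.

(((A1 NAND (A1 NAND A3)) NAND (A3 NAND (A1 NAND A3))) NAND ((A1 NAND (A1 NAND A3)) NAND (A3 NAND (A1 NAND A3))))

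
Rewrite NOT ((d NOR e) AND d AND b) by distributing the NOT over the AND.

NOT (d NOR e) OR NOT d OR NOT b
De Morgan's: NOT(AND of terms) = OR of negations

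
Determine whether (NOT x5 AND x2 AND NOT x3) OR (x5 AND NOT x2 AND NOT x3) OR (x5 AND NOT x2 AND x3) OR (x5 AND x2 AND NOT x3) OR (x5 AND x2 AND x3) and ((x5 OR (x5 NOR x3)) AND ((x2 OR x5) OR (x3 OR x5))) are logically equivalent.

Yes, they are equivalent — the two output columns agree on all 8 assignments:
x5 | x2 | x3 | Expression 1 | Expression 2
------------------------------------------
0 | 0 | 0 | 0 | 0
0 | 0 | 1 | 0 | 0
0 | 1 | 0 | 1 | 1
0 | 1 | 1 | 0 | 0
1 | 0 | 0 | 1 | 1
1 | 0 | 1 | 1 | 1
1 | 1 | 0 | 1 | 1
1 | 1 | 1 | 1 | 1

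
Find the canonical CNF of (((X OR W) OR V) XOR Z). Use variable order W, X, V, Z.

(W OR X OR V OR Z) AND (W OR X OR NOT V OR NOT Z) AND (W OR NOT X OR V OR NOT Z) AND (W OR NOT X OR NOT V OR NOT Z) AND (NOT W OR X OR V OR NOT Z) AND (NOT W OR X OR NOT V OR NOT Z) AND (NOT W OR NOT X OR V OR NOT Z) AND (NOT W OR NOT X OR NOT V OR NOT Z)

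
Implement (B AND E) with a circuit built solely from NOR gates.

((B NOR B) NOR (E NOR E))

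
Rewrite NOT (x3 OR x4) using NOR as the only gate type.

(((x3 NOR x4) NOR (x3 NOR x4)) NOR ((x3 NOR x4) NOR (x3 NOR x4)))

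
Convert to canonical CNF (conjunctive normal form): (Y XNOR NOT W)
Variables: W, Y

(W OR Y) AND (NOT W OR NOT Y)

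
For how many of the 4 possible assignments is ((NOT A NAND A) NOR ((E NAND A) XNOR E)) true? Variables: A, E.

No assignment satisfies the expression.
Count: 0 out of 4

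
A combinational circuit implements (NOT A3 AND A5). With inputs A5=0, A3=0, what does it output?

Substituting: (NOT 0 AND 0)
= 0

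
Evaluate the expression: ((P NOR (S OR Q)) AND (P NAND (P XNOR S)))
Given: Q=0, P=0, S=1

Substituting: ((0 NOR (1 OR 0)) AND (0 NAND (0 XNOR 1)))
= 0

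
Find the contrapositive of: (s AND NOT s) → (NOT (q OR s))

Contrapositive: (q OR s) → NOT (s AND NOT s)
Note: A statement and its contrapositive are logically equivalent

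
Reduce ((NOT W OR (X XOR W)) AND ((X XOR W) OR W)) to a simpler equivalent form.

By distribution ((E OR v) AND (E OR NOT v) = E):
= (X XOR W)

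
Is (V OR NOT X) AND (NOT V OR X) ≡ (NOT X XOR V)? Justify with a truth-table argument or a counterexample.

Yes, they are equivalent — the two output columns agree on all 4 assignments:
V | X | Expression 1 | Expression 2
-----------------------------------
0 | 0 | 1 | 1
0 | 1 | 0 | 0
1 | 0 | 0 | 0
1 | 1 | 1 | 1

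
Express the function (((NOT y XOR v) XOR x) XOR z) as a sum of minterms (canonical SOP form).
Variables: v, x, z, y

Σm(0, 3, 5, 6, 9, 10, 12, 15) = (NOT v AND NOT x AND NOT z AND NOT y) OR (NOT v AND NOT x AND z AND y) OR (NOT v AND x AND NOT z AND y) OR (NOT v AND x AND z AND NOT y) OR (v AND NOT x AND NOT z AND y) OR (v AND NOT x AND z AND NOT y) OR (v AND x AND NOT z AND NOT y) OR (v AND x AND z AND y)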